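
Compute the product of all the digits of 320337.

0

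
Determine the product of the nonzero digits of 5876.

1680

5×8×7×6 = 1680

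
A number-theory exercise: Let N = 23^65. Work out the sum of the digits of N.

23^65 = 32531893445129332611554645425981044974375991037324055622153329695632580166211412428357143
Sum of its 89 digits: 362.

362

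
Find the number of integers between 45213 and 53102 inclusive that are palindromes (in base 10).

79

The integers in [45213, 53102] that are palindromes (in base 10): 45254, 45354, 45454, 45554, 45654, 45754, …, 52925, 53035.
79 qualify.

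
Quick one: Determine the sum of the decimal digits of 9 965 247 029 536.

67

9+9+6+5+2+4+7+0+2+9+5+3+6 = 67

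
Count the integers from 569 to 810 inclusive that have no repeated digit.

178

The integers in [569, 810] that have no repeated digit: 569, 570, 571, 572, 573, 574, …, 809, 810.
178 qualify.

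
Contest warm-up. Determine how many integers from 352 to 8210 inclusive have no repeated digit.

The integers in [352, 8210] that have no repeated digit: 352, 354, 356, 357, 358, 359, …, 8209, 8210.
4118 qualify.

4118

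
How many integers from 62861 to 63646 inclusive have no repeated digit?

264

The integers in [62861, 63646] that have no repeated digit: 62870, 62871, 62873, 62874, 62875, 62879, …, 63597, 63598.
264 qualify.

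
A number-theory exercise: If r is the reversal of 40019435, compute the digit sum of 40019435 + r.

34

Reversal of 40019435 is 53491004; 40019435 + 53491004 = 93510439.
Digit sum of 93510439: 9+3+5+1+0+4+3+9 = 34.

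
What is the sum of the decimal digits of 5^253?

815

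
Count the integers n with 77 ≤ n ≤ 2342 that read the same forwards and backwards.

107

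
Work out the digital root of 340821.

9

3+4+0+8+2+1 = 18
1+8 = 9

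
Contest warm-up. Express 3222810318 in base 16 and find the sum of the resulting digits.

63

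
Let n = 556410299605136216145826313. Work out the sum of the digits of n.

104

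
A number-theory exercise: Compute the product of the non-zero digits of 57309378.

5×7×3×9×3×7×8 = 158760

158760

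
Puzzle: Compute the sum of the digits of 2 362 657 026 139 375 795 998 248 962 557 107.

170

2+3+6+2+6+5+7+0+2+6+1+3+9+3+7+5+7+9+5+9+9+8+2+4+8+9+6+2+5+5+7+1+0+7 = 170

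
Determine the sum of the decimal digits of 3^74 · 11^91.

3^74 · 11^91 = 11849695722910406278024061858820333853181224652419716793982407120589336641177377023749352678349199262409288871296915614389770754059
Sum of its 131 digits: 603.

603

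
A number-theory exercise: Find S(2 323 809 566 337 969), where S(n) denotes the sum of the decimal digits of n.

2+3+2+3+8+0+9+5+6+6+3+3+7+9+6+9 = 81

81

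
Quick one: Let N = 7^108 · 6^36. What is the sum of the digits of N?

7^108 · 6^36 = 192323934625435762404645757039484103135915133317329839099416280805177268583881416442160993594219835394848312863129337856
Sum of its 120 digits: 540.

540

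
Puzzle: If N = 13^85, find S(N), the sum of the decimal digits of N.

13^85 = 48437859827578790528878694155800583071043975170317860027824590673724675547421920960052829364893
Sum of its 95 digits: 454.

454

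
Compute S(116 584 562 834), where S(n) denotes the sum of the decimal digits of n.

53

1+1+6+5+8+4+5+6+2+8+3+4 = 53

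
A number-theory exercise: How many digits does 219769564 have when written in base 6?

219769564 in base 6 is 33450231404, which has 11 digits.

11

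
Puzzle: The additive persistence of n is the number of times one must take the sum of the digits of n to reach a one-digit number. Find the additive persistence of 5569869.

3

5569869 → 48 → 12 → 3 (3 steps)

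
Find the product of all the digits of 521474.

1120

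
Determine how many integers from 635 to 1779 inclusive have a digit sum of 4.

The integers in [635, 1779] that have a digit sum of 4: 1003, 1012, 1021, 1030, 1102, 1111, 1120, 1201, 1210, 1300.
10 qualify.

10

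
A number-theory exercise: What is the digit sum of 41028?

4+1+0+2+8 = 15

15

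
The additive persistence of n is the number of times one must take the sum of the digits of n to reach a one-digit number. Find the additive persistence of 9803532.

2

9803532 → 30 → 3 (2 steps)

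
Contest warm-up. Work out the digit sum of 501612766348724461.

5+0+1+6+1+2+7+6+6+3+4+8+7+2+4+4+6+1 = 73

73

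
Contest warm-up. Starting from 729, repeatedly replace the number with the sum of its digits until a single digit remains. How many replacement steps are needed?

2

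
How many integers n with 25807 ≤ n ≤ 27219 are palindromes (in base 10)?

14

The integers in [25807, 27219] that are palindromes (in base 10): 25852, 25952, 26062, 26162, 26262, 26362, …, 27072, 27172.
14 qualify.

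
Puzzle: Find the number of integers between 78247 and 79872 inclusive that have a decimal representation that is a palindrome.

16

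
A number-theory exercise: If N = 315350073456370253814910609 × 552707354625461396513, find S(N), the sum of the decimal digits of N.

206

315350073456370253814910609 × 552707354625461396513 = 174296304881015334764846120173984841327399306417
Sum of its 48 digits: 206.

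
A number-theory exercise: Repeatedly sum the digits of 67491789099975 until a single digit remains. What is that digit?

9

6+7+4+9+1+7+8+9+0+9+9+9+7+5 = 90
9+0 = 9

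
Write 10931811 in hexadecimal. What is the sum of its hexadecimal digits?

10931811 in base 16 is A6CE63.
Digit sum: 10+6+12+14+6+3 = 51.

51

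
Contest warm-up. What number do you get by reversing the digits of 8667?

7668

Reversing 8667 gives 7668.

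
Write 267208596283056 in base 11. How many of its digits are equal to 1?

267208596283056 in base 11 is 7816059054065A.
The digit 1 appears 1 time.

1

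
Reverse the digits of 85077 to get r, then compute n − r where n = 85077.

8019

Reverse of 85077 is 77058.
85077 − 77058 = 8019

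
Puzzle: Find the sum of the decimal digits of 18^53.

18^53 = 3384096747052124176096919006498525214763459451708514090419295879168
Sum of its 67 digits: 306.

306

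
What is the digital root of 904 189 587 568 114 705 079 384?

9+0+4+1+8+9+5+8+7+5+6+8+1+1+4+7+0+5+0+7+9+3+8+4 = 119
1+1+9 = 11
1+1 = 2

2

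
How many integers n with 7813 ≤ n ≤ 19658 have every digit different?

4039

The integers in [7813, 19658] that have every digit different: 7813, 7814, 7815, 7816, 7819, 7820, …, 19657, 19658.
4039 qualify.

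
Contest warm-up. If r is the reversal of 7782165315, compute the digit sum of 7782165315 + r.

54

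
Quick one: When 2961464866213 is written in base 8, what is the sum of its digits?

49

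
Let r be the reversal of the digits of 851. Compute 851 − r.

Reverse of 851 is 158.
851 − 158 = 693

693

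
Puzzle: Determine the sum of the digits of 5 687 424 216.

5+6+8+7+4+2+4+2+1+6 = 45

45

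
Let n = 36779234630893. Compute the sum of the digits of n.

70

3+6+7+7+9+2+3+4+6+3+0+8+9+3 = 70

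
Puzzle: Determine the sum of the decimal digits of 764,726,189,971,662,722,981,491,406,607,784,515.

7+6+4+7+2+6+1+8+9+9+7+1+6+6+2+7+2+2+9+8+1+4+9+1+4+0+6+6+0+7+7+8+4+5+1+5 = 177

177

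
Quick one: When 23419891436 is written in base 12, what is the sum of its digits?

23419891436 in base 12 is 4657335AB8.
Digit sum: 4+6+5+7+3+3+5+10+11+8 = 62.

62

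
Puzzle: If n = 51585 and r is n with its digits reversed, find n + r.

Reverse of 51585 is 58515.
51585 + 58515 = 110100

110100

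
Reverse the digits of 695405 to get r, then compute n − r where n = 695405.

Reverse of 695405 is 504596.
695405 − 504596 = 190809

190809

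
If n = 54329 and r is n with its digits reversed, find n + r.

Reverse of 54329 is 92345.
54329 + 92345 = 146674

146674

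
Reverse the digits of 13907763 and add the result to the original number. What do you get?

50678694

Reverse of 13907763 is 36770931.
13907763 + 36770931 = 50678694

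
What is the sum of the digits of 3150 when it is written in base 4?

3150 in base 4 is 301032.
Digit sum: 3+0+1+0+3+2 = 9.

9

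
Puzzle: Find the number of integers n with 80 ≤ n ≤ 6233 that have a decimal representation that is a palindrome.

145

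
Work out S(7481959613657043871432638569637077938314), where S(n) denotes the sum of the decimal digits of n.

198

7+4+8+1+9+5+9+6+1+3+6+5+7+0+4+3+8+7+1+4+3+2+6+3+8+5+6+9+6+3+7+0+7+7+9+3+8+3+1+4 = 198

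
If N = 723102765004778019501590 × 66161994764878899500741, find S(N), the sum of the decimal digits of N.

723102765004778019501590 × 66161994764878899500741 = 47841921352715580420393623517494238212655678190
Sum of its 47 digits: 199.

199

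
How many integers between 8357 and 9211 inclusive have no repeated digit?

423

The integers in [8357, 9211] that have no repeated digit: 8357, 8359, 8360, 8361, 8362, 8364, …, 9208, 9210.
423 qualify.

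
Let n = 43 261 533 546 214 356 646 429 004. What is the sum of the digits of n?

4+3+2+6+1+5+3+3+5+4+6+2+1+4+3+5+6+6+4+6+4+2+9+0+0+4 = 98

98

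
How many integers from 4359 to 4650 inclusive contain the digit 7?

56

The integers in [4359, 4650] that contain the digit 7: 4367, 4370, 4371, 4372, 4373, 4374, …, 4637, 4647.
56 qualify.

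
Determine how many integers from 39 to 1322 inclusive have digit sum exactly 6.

The integers in [39, 1322] that have digit sum exactly 6: 42, 51, 60, 105, 114, 123, …, 1311, 1320.
42 qualify.

42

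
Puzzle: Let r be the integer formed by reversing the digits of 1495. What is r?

Reversing 1495 gives 5941.

5941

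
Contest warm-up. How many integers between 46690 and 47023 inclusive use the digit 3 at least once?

61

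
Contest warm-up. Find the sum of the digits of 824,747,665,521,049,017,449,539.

8+2+4+7+4+7+6+6+5+5+2+1+0+4+9+0+1+7+4+4+9+5+3+9 = 112

112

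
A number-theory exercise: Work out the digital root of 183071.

2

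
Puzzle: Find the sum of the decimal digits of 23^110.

709

23^110 = 616682979366874950583296254084412384010615896106334718624545772914710387572339321719235468002776585157454831991842428439789072471181992007347988737649
Sum of its 150 digits: 709.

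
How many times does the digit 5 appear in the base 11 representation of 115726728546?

115726728546 in base 11 is 450967A3020.
The digit 5 appears 1 time.

1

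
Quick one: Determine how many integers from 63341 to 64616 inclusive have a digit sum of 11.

3

The integers in [63341, 64616] that have a digit sum of 11: 64001, 64010, 64100.
3 qualify.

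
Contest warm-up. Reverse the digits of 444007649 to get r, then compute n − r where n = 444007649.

-502692795

Reverse of 444007649 is 946700444.
444007649 − 946700444 = -502692795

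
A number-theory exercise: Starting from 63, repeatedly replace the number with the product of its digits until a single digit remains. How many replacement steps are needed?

63 → 18 → 8 (2 steps)

2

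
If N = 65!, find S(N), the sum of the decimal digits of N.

65! = 8247650592082470666723170306785496252186258551345437492922123134388955774976000000000000000
Sum of its 91 digits: 351.

351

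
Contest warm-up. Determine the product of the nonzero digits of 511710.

35

5×1×1×7×1 = 35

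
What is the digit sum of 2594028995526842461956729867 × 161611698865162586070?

198

2594028995526842461956729867 × 161611698865162586070 = 419225432872584248965895002821154170174127152690
Sum of its 48 digits: 198.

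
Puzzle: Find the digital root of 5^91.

5

The digital root of n equals n mod 9 (or 9 when 9 | n), so we need 5^91 mod 9.
5^91 ≡ 5 (mod 9), so the digital root is 5.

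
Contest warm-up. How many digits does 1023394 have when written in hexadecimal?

1023394 in base 16 is F9DA2, which has 5 digits.

5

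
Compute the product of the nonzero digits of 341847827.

3×4×1×8×4×7×8×2×7 = 301056

301056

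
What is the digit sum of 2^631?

848

2^631 = 8911016831293350036408538292383381493932086928219843614412485386522021810954448020519360959604241015192660760885926576778688876408936402340337229140082449586429677098359892480630613656731648
Sum of its 190 digits: 848.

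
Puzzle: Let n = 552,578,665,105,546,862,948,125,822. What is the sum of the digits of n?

5+5+2+5+7+8+6+6+5+1+0+5+5+4+6+8+6+2+9+4+8+1+2+5+8+2+2 = 127

127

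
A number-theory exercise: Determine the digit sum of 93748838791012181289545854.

9+3+7+4+8+8+3+8+7+9+1+0+1+2+1+8+1+2+8+9+5+4+5+8+5+4 = 130

130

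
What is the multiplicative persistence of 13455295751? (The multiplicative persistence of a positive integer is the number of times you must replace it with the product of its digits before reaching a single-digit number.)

2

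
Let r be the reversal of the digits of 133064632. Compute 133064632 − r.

Reverse of 133064632 is 236460331.
133064632 − 236460331 = -103395699

-103395699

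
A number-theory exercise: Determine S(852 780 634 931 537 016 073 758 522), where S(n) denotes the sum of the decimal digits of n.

117

8+5+2+7+8+0+6+3+4+9+3+1+5+3+7+0+1+6+0+7+3+7+5+8+5+2+2 = 117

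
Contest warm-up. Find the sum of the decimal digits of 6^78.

270

6^78 = 4963608617944918181428679924706605506341271472266715087241216
Sum of its 61 digits: 270.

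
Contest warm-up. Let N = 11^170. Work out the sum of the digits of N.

11^170 = 1088319665820743740361068154686336740687268985974218575579745378263796233938055220957526185437773550777683416874554318141657049029317045028863136111102553054881200302498597978201
Sum of its 178 digits: 805.

805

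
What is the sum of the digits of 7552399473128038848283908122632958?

164

7+5+5+2+3+9+9+4+7+3+1+2+8+0+3+8+8+4+8+2+8+3+9+0+8+1+2+2+6+3+2+9+5+8 = 164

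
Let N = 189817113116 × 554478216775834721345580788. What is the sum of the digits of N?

169

189817113116 × 554478216775834721345580788 = 105249454394096588116974448162512415408
Sum of its 39 digits: 169.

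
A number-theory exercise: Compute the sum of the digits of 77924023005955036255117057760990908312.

154

7+7+9+2+4+0+2+3+0+0+5+9+5+5+0+3+6+2+5+5+1+1+7+0+5+7+7+6+0+9+9+0+9+0+8+3+1+2 = 154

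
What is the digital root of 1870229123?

8

1+8+7+0+2+2+9+1+2+3 = 35
3+5 = 8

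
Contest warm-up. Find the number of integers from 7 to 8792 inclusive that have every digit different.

The integers in [7, 8792] that have every digit different: 7, 8, 9, 10, 12, 13, …, 8791, 8792.
4704 qualify.

4704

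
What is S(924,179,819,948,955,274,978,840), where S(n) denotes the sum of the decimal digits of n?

139

9+2+4+1+7+9+8+1+9+9+4+8+9+5+5+2+7+4+9+7+8+8+4+0 = 139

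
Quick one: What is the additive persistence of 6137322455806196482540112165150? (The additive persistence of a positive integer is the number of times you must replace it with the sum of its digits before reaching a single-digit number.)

2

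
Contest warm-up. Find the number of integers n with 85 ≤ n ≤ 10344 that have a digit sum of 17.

672

The integers in [85, 10344] that have a digit sum of 17: 89, 98, 179, 188, 197, 269, …, 10286, 10295.
672 qualify.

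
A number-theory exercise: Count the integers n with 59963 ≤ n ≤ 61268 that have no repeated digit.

402

The integers in [59963, 61268] that have no repeated digit: 60123, 60124, 60125, 60127, 60128, 60129, …, 61258, 61259.
402 qualify.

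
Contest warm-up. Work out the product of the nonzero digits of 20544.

2×5×4×4 = 160

160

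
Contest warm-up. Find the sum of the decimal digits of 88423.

8+8+4+2+3 = 25

25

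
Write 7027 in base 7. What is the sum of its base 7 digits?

19

7027 in base 7 is 26326.
Digit sum: 2+6+3+2+6 = 19.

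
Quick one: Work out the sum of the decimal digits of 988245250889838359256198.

135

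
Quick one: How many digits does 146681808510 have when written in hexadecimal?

10

146681808510 in base 16 is 2226EAC67E, which has 10 digits.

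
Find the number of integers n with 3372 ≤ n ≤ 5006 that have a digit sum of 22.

The integers in [3372, 5006] that have a digit sum of 22: 3379, 3388, 3397, 3469, 3478, 3487, …, 4981, 4990.
97 qualify.

97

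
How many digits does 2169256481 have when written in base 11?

2169256481 in base 11 is A13541557, which has 9 digits.

9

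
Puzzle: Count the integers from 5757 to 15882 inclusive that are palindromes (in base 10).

102

The integers in [5757, 15882] that are palindromes (in base 10): 5775, 5885, 5995, 6006, 6116, 6226, …, 15751, 15851.
102 qualify.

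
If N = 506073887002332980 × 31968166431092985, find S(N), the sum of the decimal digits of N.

506073887002332980 × 31968166431092985 = 16178254246120725670303106312145300
Sum of its 35 digits: 108.

108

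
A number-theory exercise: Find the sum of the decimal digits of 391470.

3+9+1+4+7+0 = 24

24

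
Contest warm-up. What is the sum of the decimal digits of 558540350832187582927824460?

121

5+5+8+5+4+0+3+5+0+8+3+2+1+8+7+5+8+2+9+2+7+8+2+4+4+6+0 = 121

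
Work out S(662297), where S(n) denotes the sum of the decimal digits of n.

32

6+6+2+2+9+7 = 32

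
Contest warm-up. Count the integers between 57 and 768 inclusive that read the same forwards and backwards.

71

The integers in [57, 768] that read the same forwards and backwards: 66, 77, 88, 99, 101, 111, …, 757, 767.
71 qualify.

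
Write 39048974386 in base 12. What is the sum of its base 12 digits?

39048974386 in base 12 is 769950A12A.
Digit sum: 7+6+9+9+5+0+10+1+2+10 = 59.

59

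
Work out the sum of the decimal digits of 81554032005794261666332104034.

100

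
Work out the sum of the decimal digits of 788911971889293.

90

7+8+8+9+1+1+9+7+1+8+8+9+2+9+3 = 90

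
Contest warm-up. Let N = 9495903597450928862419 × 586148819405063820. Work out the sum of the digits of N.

168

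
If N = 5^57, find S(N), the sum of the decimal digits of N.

215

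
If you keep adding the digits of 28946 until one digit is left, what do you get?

2

2+8+9+4+6 = 29
2+9 = 11
1+1 = 2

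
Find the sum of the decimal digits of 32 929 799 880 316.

76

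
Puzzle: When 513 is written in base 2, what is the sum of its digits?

513 in base 2 is 1000000001.
Digit sum: 1+0+0+0+0+0+0+0+0+1 = 2.

2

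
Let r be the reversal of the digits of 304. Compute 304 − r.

Reverse of 304 is 403.
304 − 403 = -99

-99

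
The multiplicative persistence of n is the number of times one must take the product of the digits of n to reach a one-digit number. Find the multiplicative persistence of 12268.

3

12268 → 192 → 18 → 8 (3 steps)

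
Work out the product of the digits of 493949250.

4×9×3×9×4×9×2×5×0 = 0

0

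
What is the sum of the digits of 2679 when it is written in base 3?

5

2679 in base 3 is 10200020.
Digit sum: 1+0+2+0+0+0+2+0 = 5.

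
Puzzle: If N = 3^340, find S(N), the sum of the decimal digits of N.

3^340 = 1664280806589814803858571371708626691451909331385734291010900950997276297957762658553727546535190828834204613885667545045874010453464713005017905547836267732294801
Sum of its 163 digits: 738.

738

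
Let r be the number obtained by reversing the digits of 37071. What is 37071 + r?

54144

Reverse of 37071 is 17073.
37071 + 17073 = 54144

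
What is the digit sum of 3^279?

3^279 = 13086697590606049824350852503626336293843757278081792174783812611032824335644861742036169574998713491171057585998608659296292858913867
Sum of its 134 digits: 639.

639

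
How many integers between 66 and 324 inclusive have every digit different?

The integers in [66, 324] that have every digit different: 67, 68, 69, 70, 71, 72, …, 321, 324.
193 qualify.

193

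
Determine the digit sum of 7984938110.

7+9+8+4+9+3+8+1+1+0 = 50

50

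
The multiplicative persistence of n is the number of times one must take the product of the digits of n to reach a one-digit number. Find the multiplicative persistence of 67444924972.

67444924972 → 24385536 → 86400 → 0 (3 steps)

3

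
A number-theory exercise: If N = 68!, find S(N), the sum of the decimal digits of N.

342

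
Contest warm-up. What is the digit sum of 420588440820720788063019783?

114

4+2+0+5+8+8+4+4+0+8+2+0+7+2+0+7+8+8+0+6+3+0+1+9+7+8+3 = 114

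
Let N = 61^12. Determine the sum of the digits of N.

61^12 = 2654348974297586158321
Sum of its 22 digits: 109.

109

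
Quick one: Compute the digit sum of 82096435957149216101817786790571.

8+2+0+9+6+4+3+5+9+5+7+1+4+9+2+1+6+1+0+1+8+1+7+7+8+6+7+9+0+5+7+1 = 149

149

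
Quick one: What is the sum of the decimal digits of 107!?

107! = 12265202031961379393517517010387338887131568154382945052653251412013535324922144249034658613287059061933743916719318560380966506520420000368175349760000000000000000000000000
Sum of its 173 digits: 594.

594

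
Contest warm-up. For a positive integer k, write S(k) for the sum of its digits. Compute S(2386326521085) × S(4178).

1020

S(2386326521085) = 2+3+8+6+3+2+6+5+2+1+0+8+5 = 51.
S(4178) = 4+1+7+8 = 20.
51 · 20 = 1020.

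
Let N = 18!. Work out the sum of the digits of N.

54

18! = 6402373705728000
Sum of its 16 digits: 54.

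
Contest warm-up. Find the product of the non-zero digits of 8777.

2744

8×7×7×7 = 2744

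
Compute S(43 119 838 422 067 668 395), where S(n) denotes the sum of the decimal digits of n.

4+3+1+1+9+8+3+8+4+2+2+0+6+7+6+6+8+3+9+5 = 95

95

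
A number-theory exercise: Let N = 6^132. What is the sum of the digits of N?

441

6^132 = 5199541521253729102164309190462367181246761624113388644838628182961470617343478994110640944042460839936
Sum of its 103 digits: 441.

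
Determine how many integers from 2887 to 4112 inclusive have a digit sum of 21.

The integers in [2887, 4112] that have a digit sum of 21: 2892, 2919, 2928, 2937, 2946, 2955, …, 4089, 4098.
67 qualify.

67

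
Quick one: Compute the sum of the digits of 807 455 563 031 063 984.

8+0+7+4+5+5+5+6+3+0+3+1+0+6+3+9+8+4 = 77

77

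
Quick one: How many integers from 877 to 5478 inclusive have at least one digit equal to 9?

1279

The integers in [877, 5478] that have at least one digit equal to 9: 879, 889, 890, 891, 892, 893, …, 5459, 5469.
1279 qualify.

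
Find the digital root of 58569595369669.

5+8+5+6+9+5+9+5+3+6+9+6+6+9 = 91
9+1 = 10
1+0 = 1

1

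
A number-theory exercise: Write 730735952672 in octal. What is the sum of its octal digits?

730735952672 in base 8 is 12504320341440.
Digit sum: 1+2+5+0+4+3+2+0+3+4+1+4+4+0 = 33.

33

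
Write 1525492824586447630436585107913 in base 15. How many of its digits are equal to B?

1

1525492824586447630436585107913 in base 15 is 6094491D8C292094AC044B4028.
The digit B appears 1 time.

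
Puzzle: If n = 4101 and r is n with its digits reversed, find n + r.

5115

Reverse of 4101 is 1014.
4101 + 1014 = 5115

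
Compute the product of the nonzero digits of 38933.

1944

3×8×9×3×3 = 1944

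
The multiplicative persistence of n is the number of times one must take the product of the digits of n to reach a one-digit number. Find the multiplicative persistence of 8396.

3

8396 → 1296 → 108 → 0 (3 steps)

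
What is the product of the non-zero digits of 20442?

64

2×4×4×2 = 64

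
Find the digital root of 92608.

7

9+2+6+0+8 = 25
2+5 = 7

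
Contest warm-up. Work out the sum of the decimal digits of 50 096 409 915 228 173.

71

5+0+0+9+6+4+0+9+9+1+5+2+2+8+1+7+3 = 71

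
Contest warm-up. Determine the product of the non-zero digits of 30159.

3×1×5×9 = 135

135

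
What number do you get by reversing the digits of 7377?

Reversing 7377 gives 7737.

7737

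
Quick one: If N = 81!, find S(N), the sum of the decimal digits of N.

81! = 5797126020747367985879734231578109105412357244731625958745865049716390179693892056256184534249745940480000000000000000000
Sum of its 121 digits: 486.

486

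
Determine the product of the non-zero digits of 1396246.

7776

1×3×9×6×2×4×6 = 7776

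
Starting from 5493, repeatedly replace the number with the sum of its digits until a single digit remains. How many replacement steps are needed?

2

5493 → 21 → 3 (2 steps)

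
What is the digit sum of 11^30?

11^30 = 17449402268886407318558803753801
Sum of its 32 digits: 145.

145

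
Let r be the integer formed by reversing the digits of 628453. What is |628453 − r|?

273627

Reverse of 628453 is 354826.
|628453 − 354826| = 273627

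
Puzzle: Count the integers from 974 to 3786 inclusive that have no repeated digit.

1404

The integers in [974, 3786] that have no repeated digit: 974, 975, 976, 978, 980, 981, …, 3785, 3786.
1404 qualify.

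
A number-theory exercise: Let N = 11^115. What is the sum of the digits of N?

533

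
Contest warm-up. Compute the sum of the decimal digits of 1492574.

32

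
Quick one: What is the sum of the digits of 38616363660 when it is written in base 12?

38616363660 in base 12 is 7598660810.
Digit sum: 7+5+9+8+6+6+0+8+1+0 = 50.

50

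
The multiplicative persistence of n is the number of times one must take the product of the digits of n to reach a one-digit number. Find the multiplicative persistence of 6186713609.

1

6186713609 → 0 (1 step)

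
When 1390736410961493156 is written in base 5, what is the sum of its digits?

48

1390736410961493156 in base 5 is 43131243100324122120240111.
Digit sum: 4+3+1+3+1+2+4+3+1+0+0+3+2+4+1+2+2+1+2+0+2+4+0+1+1+1 = 48.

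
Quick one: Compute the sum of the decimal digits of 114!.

648

114! = 2543559733472187557120132004189335234812341496026552301496526393412538629248600474981599398141467853800514886431180030568224218435400019580180261753940817530060800000000000000000000000000
Sum of its 187 digits: 648.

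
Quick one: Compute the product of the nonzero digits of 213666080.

10368

2×1×3×6×6×6×8 = 10368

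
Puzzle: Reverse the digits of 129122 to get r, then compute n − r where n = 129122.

Reverse of 129122 is 221921.
129122 − 221921 = -92799

-92799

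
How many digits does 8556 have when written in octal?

8556 in base 8 is 20554, which has 5 digits.

5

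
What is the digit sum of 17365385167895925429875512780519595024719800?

213

1+7+3+6+5+3+8+5+1+6+7+8+9+5+9+2+5+4+2+9+8+7+5+5+1+2+7+8+0+5+1+9+5+9+5+0+2+4+7+1+9+8+0+0 = 213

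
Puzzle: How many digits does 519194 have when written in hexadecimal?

519194 in base 16 is 7EC1A, which has 5 digits.

5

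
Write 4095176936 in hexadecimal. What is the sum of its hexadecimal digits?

56

4095176936 in base 16 is F41770E8.
Digit sum: 15+4+1+7+7+0+14+8 = 56.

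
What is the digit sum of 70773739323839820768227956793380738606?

7+0+7+7+3+7+3+9+3+2+3+8+3+9+8+2+0+7+6+8+2+2+7+9+5+6+7+9+3+3+8+0+7+3+8+6+0+6 = 193

193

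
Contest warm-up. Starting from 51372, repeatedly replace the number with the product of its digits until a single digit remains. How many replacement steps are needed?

51372 → 210 → 0 (2 steps)

2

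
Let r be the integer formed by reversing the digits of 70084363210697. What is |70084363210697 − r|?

9516873137310

Reverse of 70084363210697 is 79601236348007.
|70084363210697 − 79601236348007| = 9516873137310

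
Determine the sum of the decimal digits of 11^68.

11^68 = 65268343537143736977925527144667849979675453569710942641839519790994481
Sum of its 71 digits: 373.

373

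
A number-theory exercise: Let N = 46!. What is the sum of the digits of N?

216

46! = 5502622159812088949850305428800254892961651752960000000000
Sum of its 58 digits: 216.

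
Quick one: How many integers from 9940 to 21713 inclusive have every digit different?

The integers in [9940, 21713] that have every digit different: 10234, 10235, 10236, 10237, 10238, 10239, …, 21708, 21709.
3576 qualify.

3576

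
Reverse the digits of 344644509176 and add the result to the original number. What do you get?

Reverse of 344644509176 is 671905446443.
344644509176 + 671905446443 = 1016549955619

1016549955619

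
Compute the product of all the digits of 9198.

648

9×1×9×8 = 648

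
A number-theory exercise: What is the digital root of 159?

1+5+9 = 15
1+5 = 6
(Equivalently, 159 mod 9 = 6.)

6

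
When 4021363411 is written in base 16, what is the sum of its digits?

4021363411 in base 16 is EFB122D3.
Digit sum: 14+15+11+1+2+2+13+3 = 61.

61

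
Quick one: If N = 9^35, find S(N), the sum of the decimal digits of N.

144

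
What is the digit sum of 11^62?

283

11^62 = 36842278384511590048508364738593731731323648223070468723255659721
Sum of its 65 digits: 283.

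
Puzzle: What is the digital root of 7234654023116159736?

7+2+3+4+6+5+4+0+2+3+1+1+6+1+5+9+7+3+6 = 75
7+5 = 12
1+2 = 3

3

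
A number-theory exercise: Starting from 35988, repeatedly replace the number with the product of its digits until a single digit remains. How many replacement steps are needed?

2

35988 → 8640 → 0 (2 steps)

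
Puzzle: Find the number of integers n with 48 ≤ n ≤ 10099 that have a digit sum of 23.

480

The integers in [48, 10099] that have a digit sum of 23: 599, 689, 698, 779, 788, 797, …, 9941, 9950.
480 qualify.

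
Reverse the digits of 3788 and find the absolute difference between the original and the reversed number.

Reverse of 3788 is 8873.
|3788 − 8873| = 5085

5085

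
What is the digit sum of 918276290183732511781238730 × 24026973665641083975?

171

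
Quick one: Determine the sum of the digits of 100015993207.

37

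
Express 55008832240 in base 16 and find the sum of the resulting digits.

55008832240 in base 16 is CCEC82AF0.
Digit sum: 12+12+14+12+8+2+10+15+0 = 85.

85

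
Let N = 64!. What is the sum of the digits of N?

64! = 126886932185884164103433389335161480802865516174545192198801894375214704230400000000000000
Sum of its 90 digits: 324.

324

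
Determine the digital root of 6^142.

9

The digital root of n equals n mod 9 (or 9 when 9 | n), so we need 6^142 mod 9.
6^142 ≡ 0 (mod 9), so the digital root is 9.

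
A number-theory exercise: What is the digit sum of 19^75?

406

19^75 = 806343466664501958883962520287018859560965241046221848612532346349415118247222072013272915091499
Sum of its 96 digits: 406.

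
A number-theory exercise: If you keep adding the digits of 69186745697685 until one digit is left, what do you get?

6

6+9+1+8+6+7+4+5+6+9+7+6+8+5 = 87
8+7 = 15
1+5 = 6
(Equivalently, 69186745697685 mod 9 = 6.)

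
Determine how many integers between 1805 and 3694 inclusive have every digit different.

The integers in [1805, 3694] that have every digit different: 1805, 1806, 1807, 1809, 1820, 1823, …, 3692, 3694.
946 qualify.

946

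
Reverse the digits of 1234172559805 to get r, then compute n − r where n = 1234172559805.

-3855380154516

Reverse of 1234172559805 is 5089552714321.
1234172559805 − 5089552714321 = -3855380154516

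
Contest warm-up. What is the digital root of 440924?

4+4+0+9+2+4 = 23
2+3 = 5
(Equivalently, 440924 mod 9 = 5.)

5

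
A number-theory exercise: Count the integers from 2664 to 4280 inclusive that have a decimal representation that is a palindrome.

16

The integers in [2664, 4280] that have a decimal representation that is a palindrome: 2772, 2882, 2992, 3003, 3113, 3223, …, 4114, 4224.
16 qualify.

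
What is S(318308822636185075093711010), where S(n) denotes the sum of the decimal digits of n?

3+1+8+3+0+8+8+2+2+6+3+6+1+8+5+0+7+5+0+9+3+7+1+1+0+1+0 = 98

98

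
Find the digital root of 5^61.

5

The digital root of n equals n mod 9 (or 9 when 9 | n), so we need 5^61 mod 9.
5^61 ≡ 5 (mod 9), so the digital root is 5.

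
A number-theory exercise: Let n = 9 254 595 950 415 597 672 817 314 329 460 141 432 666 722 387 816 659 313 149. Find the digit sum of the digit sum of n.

13

First digit sum: 265.
2+6+5 = 13.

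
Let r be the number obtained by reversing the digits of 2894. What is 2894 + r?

7876

Reverse of 2894 is 4982.
2894 + 4982 = 7876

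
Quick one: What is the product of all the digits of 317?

3×1×7 = 21

21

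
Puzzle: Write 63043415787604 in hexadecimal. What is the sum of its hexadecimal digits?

64

63043415787604 in base 16 is 395670674854.
Digit sum: 3+9+5+6+7+0+6+7+4+8+5+4 = 64.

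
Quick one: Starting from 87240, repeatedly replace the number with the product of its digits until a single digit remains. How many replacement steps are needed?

87240 → 0 (1 step)

1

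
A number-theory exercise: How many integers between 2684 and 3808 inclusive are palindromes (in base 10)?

The integers in [2684, 3808] that are palindromes (in base 10): 2772, 2882, 2992, 3003, 3113, 3223, …, 3663, 3773.
11 qualify.

11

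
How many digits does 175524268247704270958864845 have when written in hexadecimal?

175524268247704270958864845 in base 16 is 9130B5A5DD1140D309A9CD, which has 22 digits.

22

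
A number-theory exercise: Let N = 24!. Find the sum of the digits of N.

81

24! = 620448401733239439360000
Sum of its 24 digits: 81.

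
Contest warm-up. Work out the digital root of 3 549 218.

5

3+5+4+9+2+1+8 = 32
3+2 = 5
(Equivalently, 3 549 218 mod 9 = 5.)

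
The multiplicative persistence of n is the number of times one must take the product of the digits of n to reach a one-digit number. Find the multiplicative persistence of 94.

94 → 36 → 18 → 8 (3 steps)

3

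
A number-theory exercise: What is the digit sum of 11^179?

11^179 = 2566200843091914322487084161636278546952011658573820075817569601045039918708733145287293678025035968237109867148345791116199649672551917632750860148192984439962122532585070633436316283891
Sum of its 187 digits: 833.

833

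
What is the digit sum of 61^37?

313

61^37 = 1140785245133792616459552368536071392807825497489589915543355119821
Sum of its 67 digits: 313.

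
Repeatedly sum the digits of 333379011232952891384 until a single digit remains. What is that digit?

3+3+3+3+7+9+0+1+1+2+3+2+9+5+2+8+9+1+3+8+4 = 86
8+6 = 14
1+4 = 5

5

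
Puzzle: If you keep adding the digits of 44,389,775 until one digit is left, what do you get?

2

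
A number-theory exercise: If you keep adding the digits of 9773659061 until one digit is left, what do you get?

8

9+7+7+3+6+5+9+0+6+1 = 53
5+3 = 8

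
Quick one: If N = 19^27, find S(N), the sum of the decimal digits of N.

127

19^27 = 33600614943460448322716069311260139
Sum of its 35 digits: 127.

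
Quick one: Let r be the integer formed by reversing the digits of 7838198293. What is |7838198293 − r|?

Reverse of 7838198293 is 3928918387.
|7838198293 − 3928918387| = 3909279906

3909279906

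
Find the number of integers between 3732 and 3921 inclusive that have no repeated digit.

The integers in [3732, 3921] that have no repeated digit: 3740, 3741, 3742, 3745, 3746, 3748, …, 3920, 3921.
107 qualify.

107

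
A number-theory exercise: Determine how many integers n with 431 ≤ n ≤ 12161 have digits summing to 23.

529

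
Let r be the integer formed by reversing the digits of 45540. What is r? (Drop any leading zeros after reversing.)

4554

Reversing 45540 gives 4554.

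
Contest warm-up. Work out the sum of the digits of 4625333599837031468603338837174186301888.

185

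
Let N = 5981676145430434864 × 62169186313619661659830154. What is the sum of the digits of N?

5981676145430434864 × 62169186313619661659830154 = 371875938752999004009470677347751336600089056
Sum of its 45 digits: 209.

209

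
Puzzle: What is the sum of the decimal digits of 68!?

68! = 2480035542436830599600990418569171581047399201355367672371710738018221445712183296000000000000000
Sum of its 97 digits: 342.

342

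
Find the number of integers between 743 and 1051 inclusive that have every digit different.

The integers in [743, 1051] that have every digit different: 743, 745, 746, 748, 749, 750, …, 1048, 1049.
202 qualify.

202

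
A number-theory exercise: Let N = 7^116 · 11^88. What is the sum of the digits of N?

910

7^116 · 11^88 = 4719858030203177268486723065702471352814933156665473899978369132937835057096099806529640696169418987468257174209506715645388813118017877321565518752961833989249620260442899009159282565377281
Sum of its 190 digits: 910.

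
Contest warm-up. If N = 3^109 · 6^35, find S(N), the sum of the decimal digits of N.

3^109 · 6^35 = 17438556303127086528604305418004365283883132968533169020972086353692375759454208
Sum of its 80 digits: 342.

342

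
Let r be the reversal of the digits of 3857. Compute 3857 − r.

Reverse of 3857 is 7583.
3857 − 7583 = -3726

-3726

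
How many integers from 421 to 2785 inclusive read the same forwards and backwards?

76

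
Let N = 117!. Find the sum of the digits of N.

117! = 3969937160808720895401959629498630647790406360168322301129748464310422041758630649341780708631240196854767624444057168110272995649603642560353748940315749184568295424000000000000000000000000000
Sum of its 193 digits: 738.

738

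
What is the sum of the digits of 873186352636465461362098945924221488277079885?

223

8+7+3+1+8+6+3+5+2+6+3+6+4+6+5+4+6+1+3+6+2+0+9+8+9+4+5+9+2+4+2+2+1+4+8+8+2+7+7+0+7+9+8+8+5 = 223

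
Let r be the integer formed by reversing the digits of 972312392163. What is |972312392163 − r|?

Reverse of 972312392163 is 361293213279.
|972312392163 − 361293213279| = 611019178884

611019178884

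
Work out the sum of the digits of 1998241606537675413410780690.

122

1+9+9+8+2+4+1+6+0+6+5+3+7+6+7+5+4+1+3+4+1+0+7+8+0+6+9+0 = 122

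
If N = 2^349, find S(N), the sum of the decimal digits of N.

2^349 = 1146749307995035755805410447651043470398282494584140561868794419693461438044242404035009276555062843277312
Sum of its 106 digits: 452.

452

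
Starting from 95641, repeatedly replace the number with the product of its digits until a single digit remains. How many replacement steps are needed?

2

95641 → 1080 → 0 (2 steps)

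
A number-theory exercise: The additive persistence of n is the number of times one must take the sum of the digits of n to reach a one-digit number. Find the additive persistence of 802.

802 → 10 → 1 (2 steps)

2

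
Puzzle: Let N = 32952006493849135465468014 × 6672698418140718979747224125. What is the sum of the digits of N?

32952006493849135465468014 × 6672698418140718979747224125 = 219878801606069825685534464989495938817428510476637750
Sum of its 54 digits: 276.

276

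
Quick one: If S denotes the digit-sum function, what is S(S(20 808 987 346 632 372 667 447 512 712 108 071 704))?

14

First digit sum: 158.
1+5+8 = 14.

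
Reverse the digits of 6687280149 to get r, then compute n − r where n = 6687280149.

-2723547717

Reverse of 6687280149 is 9410827866.
6687280149 − 9410827866 = -2723547717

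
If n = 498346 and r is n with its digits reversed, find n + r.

1142240

Reverse of 498346 is 643894.
498346 + 643894 = 1142240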